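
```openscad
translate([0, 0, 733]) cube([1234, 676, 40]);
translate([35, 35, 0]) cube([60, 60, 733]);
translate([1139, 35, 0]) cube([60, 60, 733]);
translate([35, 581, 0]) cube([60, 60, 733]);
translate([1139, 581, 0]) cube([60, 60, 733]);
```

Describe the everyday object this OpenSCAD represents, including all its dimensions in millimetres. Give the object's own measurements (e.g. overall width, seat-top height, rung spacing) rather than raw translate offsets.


A table: top 1234 mm (x) × 676 mm (y), 40 mm thick, upper face at z = 773 mm, on four 60×60 mm square legs, each inset 35 mm from the nearest pair of top edges from z = 0 to the bottom of the top.


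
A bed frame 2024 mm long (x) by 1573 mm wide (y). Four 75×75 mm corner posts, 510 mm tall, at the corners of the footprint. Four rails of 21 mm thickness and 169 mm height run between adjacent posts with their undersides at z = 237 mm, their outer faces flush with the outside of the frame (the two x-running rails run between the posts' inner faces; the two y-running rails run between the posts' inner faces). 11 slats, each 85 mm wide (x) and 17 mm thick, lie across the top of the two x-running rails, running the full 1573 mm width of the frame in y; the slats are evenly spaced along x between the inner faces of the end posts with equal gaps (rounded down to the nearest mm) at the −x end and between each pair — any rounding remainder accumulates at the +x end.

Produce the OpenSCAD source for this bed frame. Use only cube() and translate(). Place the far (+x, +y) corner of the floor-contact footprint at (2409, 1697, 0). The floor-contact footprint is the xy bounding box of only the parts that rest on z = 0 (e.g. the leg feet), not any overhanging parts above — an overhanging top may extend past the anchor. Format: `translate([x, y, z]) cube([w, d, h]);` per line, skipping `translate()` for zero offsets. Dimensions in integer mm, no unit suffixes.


// slat z = rail_z + rail_h = 237 + 169 = 406
// slat gap = ⌊(1874 − 11·85) / 12⌋ = 78
translate([385, 124, 0]) cube([75, 75, 510]);
translate([385, 1622, 0]) cube([75, 75, 510]);
translate([2334, 124, 0]) cube([75, 75, 510]);
translate([2334, 1622, 0]) cube([75, 75, 510]);
translate([460, 124, 237]) cube([1874, 21, 169]);
translate([460, 1676, 237]) cube([1874, 21, 169]);
translate([385, 199, 237]) cube([21, 1423, 169]);
translate([2388, 199, 237]) cube([21, 1423, 169]);
translate([538, 124, 406]) cube([85, 1573, 17]);
translate([701, 124, 406]) cube([85, 1573, 17]);
translate([864, 124, 406]) cube([85, 1573, 17]);
translate([1027, 124, 406]) cube([85, 1573, 17]);
translate([1190, 124, 406]) cube([85, 1573, 17]);
translate([1353, 124, 406]) cube([85, 1573, 17]);
translate([1516, 124, 406]) cube([85, 1573, 17]);
translate([1679, 124, 406]) cube([85, 1573, 17]);
translate([1842, 124, 406]) cube([85, 1573, 17]);
translate([2005, 124, 406]) cube([85, 1573, 17]);
translate([2168, 124, 406]) cube([85, 1573, 17]);


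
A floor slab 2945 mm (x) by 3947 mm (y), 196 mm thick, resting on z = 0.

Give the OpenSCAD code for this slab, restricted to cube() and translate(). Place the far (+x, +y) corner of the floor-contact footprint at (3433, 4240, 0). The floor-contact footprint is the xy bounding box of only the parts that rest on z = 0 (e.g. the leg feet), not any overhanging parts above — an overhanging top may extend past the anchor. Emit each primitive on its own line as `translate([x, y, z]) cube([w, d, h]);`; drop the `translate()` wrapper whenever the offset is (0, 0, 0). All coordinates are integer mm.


translate([488, 293, 0]) cube([2945, 3947, 196]);


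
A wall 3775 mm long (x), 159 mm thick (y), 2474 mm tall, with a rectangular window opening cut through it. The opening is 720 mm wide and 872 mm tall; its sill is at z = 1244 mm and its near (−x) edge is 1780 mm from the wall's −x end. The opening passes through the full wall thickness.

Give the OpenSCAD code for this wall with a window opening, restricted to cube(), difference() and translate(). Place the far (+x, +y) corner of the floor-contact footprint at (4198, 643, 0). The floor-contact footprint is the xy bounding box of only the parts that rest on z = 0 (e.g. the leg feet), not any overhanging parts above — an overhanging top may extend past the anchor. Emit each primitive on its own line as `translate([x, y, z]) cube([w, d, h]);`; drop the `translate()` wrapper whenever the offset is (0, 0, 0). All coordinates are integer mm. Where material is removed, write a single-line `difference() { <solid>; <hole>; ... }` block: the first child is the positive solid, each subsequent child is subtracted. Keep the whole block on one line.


difference() { translate([423, 484, 0]) cube([3775, 159, 2474]); translate([2203, 484, 1244]) cube([720, 159, 872]); }


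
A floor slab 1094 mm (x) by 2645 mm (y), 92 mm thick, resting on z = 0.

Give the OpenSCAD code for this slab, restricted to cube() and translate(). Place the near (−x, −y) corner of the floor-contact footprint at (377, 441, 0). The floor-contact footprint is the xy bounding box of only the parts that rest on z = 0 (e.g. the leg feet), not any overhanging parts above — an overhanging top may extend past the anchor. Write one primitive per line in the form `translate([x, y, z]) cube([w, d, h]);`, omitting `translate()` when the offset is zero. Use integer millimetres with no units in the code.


translate([377, 441, 0]) cube([1094, 2645, 92]);


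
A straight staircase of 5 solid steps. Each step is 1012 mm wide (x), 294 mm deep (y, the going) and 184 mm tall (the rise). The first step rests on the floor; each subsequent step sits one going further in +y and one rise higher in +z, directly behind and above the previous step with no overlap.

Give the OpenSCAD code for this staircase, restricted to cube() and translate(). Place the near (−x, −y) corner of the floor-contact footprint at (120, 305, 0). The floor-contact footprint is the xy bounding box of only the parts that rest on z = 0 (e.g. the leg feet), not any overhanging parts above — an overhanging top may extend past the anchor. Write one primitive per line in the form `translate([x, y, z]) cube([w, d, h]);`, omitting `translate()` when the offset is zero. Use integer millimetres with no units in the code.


translate([120, 305, 0]) cube([1012, 294, 184]);
translate([120, 599, 184]) cube([1012, 294, 184]);
translate([120, 893, 368]) cube([1012, 294, 184]);
translate([120, 1187, 552]) cube([1012, 294, 184]);
translate([120, 1481, 736]) cube([1012, 294, 184]);


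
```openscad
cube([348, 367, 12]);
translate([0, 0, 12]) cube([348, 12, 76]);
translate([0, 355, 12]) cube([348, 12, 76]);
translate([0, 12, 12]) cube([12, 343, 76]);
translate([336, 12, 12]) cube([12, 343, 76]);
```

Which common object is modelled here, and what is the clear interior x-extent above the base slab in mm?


An open box. The internal width is 324 mm.

A 348×367 base slab with four walls standing on it — an open box. The base is 348 mm wide and the walls are 12 mm thick, so the internal width is 348 − 2 × 12 = 324 mm.


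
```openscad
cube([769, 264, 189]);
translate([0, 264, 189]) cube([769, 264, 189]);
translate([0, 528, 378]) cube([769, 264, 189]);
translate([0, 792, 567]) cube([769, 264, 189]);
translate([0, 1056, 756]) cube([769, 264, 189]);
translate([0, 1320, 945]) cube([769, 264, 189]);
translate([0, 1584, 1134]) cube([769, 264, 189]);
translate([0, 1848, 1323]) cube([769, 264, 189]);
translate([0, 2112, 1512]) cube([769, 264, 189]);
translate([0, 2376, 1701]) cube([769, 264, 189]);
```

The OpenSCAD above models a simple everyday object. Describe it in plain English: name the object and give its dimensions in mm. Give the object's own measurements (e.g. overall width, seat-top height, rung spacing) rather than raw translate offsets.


A straight staircase of 10 solid steps. Each step is 769 mm wide (x), 264 mm deep (y, the going) and 189 mm tall (the rise). The first step rests on the floor; each subsequent step sits one going further in +y and one rise higher in +z, directly behind and above the previous step with no overlap.


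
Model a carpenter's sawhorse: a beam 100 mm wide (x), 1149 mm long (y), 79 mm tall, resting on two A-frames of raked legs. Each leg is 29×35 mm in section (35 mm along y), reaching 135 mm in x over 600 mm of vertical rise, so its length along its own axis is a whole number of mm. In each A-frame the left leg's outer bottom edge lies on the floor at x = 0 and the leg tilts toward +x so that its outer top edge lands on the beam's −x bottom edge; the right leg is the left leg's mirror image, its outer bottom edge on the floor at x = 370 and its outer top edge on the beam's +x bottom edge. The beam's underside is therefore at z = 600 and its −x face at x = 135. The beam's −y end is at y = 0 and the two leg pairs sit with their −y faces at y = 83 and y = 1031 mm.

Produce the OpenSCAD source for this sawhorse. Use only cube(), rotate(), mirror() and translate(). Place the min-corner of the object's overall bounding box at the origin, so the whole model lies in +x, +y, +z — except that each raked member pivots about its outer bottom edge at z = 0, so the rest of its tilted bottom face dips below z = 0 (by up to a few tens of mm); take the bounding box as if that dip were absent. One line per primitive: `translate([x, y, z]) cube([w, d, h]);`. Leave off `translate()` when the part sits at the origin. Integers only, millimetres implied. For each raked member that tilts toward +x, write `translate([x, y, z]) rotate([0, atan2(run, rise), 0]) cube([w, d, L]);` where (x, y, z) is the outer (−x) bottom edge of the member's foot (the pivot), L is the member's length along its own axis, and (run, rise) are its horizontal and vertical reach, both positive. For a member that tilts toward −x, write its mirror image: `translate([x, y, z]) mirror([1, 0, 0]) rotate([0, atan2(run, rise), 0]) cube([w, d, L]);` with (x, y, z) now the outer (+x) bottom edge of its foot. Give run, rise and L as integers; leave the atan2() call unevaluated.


translate([135, 0, 600]) cube([100, 1149, 79]);
translate([0, 83, 0]) rotate([0, atan2(135, 600), 0]) cube([29, 35, 615]);
translate([370, 83, 0]) mirror([1, 0, 0]) rotate([0, atan2(135, 600), 0]) cube([29, 35, 615]);
translate([0, 1031, 0]) rotate([0, atan2(135, 600), 0]) cube([29, 35, 615]);
translate([370, 1031, 0]) mirror([1, 0, 0]) rotate([0, atan2(135, 600), 0]) cube([29, 35, 615]);


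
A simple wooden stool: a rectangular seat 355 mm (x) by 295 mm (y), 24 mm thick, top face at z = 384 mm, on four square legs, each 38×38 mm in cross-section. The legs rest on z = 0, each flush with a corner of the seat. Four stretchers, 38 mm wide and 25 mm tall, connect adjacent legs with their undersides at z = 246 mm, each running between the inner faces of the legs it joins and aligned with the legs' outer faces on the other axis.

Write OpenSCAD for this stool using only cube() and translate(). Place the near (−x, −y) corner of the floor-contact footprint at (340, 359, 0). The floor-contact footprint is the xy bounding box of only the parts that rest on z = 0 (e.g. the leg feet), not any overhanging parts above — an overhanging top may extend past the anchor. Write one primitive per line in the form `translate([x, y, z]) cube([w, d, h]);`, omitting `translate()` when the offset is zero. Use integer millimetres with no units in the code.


// leg_h = 384 - 24 = 360
// stretcher span = 355 - 2*38 = 279
translate([340, 359, 360]) cube([355, 295, 24]);
translate([340, 359, 0]) cube([38, 38, 360]);
translate([657, 359, 0]) cube([38, 38, 360]);
translate([340, 616, 0]) cube([38, 38, 360]);
translate([657, 616, 0]) cube([38, 38, 360]);
translate([378, 359, 246]) cube([279, 38, 25]);
translate([378, 616, 246]) cube([279, 38, 25]);
translate([340, 397, 246]) cube([38, 219, 25]);
translate([657, 397, 246]) cube([38, 219, 25]);


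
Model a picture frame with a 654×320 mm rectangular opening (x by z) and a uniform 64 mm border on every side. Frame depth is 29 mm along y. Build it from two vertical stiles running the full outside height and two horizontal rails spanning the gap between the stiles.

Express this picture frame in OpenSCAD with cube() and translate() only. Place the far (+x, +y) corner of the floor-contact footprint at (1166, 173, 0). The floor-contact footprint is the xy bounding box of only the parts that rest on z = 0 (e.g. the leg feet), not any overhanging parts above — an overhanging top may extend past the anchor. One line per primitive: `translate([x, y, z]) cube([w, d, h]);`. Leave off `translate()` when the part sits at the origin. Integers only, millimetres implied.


translate([384, 144, 0]) cube([64, 29, 448]);
translate([1102, 144, 0]) cube([64, 29, 448]);
translate([448, 144, 0]) cube([654, 29, 64]);
translate([448, 144, 384]) cube([654, 29, 64]);


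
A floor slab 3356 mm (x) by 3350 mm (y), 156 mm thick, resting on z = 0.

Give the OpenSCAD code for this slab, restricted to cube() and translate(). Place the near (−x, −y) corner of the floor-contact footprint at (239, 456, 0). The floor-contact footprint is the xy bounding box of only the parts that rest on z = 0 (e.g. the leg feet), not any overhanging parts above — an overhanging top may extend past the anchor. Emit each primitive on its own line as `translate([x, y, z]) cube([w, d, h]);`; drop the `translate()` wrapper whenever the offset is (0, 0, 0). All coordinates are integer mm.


translate([239, 456, 0]) cube([3356, 3350, 156]);


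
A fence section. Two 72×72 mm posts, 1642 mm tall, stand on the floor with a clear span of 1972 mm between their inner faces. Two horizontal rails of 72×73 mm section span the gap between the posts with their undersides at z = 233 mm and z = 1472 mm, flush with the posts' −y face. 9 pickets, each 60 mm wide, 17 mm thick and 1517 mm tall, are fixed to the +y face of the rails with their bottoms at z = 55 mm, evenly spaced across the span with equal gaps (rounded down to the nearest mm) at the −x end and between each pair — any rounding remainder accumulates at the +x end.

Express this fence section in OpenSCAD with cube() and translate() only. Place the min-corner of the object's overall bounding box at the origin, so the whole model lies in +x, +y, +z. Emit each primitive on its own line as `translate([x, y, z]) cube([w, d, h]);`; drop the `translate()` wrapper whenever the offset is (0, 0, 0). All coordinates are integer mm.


cube([72, 72, 1642]);
translate([2044, 0, 0]) cube([72, 72, 1642]);
translate([72, 0, 233]) cube([1972, 72, 73]);
translate([72, 0, 1472]) cube([1972, 72, 73]);
translate([215, 72, 55]) cube([60, 17, 1517]);
translate([418, 72, 55]) cube([60, 17, 1517]);
translate([621, 72, 55]) cube([60, 17, 1517]);
translate([824, 72, 55]) cube([60, 17, 1517]);
translate([1027, 72, 55]) cube([60, 17, 1517]);
translate([1230, 72, 55]) cube([60, 17, 1517]);
translate([1433, 72, 55]) cube([60, 17, 1517]);
translate([1636, 72, 55]) cube([60, 17, 1517]);
translate([1839, 72, 55]) cube([60, 17, 1517]);


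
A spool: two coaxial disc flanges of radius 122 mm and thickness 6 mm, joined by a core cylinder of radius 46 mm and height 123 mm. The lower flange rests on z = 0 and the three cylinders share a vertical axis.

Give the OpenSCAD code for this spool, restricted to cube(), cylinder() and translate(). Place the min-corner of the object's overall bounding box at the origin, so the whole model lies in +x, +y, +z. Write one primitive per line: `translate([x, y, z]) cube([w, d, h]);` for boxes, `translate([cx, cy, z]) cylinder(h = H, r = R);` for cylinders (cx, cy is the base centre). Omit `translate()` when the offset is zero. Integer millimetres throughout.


translate([122, 122, 0]) cylinder(h = 6, r = 122);
translate([122, 122, 6]) cylinder(h = 123, r = 46);
translate([122, 122, 129]) cylinder(h = 6, r = 122);


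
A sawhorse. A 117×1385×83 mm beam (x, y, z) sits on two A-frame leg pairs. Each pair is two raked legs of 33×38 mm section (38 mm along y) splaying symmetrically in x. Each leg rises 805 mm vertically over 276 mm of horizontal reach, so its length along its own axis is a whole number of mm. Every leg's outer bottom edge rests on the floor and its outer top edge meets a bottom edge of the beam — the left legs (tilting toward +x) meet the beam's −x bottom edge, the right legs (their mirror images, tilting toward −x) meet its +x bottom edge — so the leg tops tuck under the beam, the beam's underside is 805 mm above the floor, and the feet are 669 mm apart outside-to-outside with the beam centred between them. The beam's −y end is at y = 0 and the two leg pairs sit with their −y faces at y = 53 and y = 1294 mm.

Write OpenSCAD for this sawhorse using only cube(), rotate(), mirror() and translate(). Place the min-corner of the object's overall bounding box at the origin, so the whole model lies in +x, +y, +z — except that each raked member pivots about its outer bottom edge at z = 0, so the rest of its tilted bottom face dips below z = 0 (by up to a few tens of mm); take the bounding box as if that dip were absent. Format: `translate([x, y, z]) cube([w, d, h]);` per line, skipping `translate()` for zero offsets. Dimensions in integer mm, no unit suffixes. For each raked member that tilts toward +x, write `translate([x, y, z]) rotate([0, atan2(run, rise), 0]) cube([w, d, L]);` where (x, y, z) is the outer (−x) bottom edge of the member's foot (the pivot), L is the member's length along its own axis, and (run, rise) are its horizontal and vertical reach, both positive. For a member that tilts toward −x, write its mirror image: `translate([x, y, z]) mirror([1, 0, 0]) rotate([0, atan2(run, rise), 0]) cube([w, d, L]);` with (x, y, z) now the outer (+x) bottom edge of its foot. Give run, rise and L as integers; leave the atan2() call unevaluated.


translate([276, 0, 805]) cube([117, 1385, 83]);
translate([0, 53, 0]) rotate([0, atan2(276, 805), 0]) cube([33, 38, 851]);
translate([669, 53, 0]) mirror([1, 0, 0]) rotate([0, atan2(276, 805), 0]) cube([33, 38, 851]);
translate([0, 1294, 0]) rotate([0, atan2(276, 805), 0]) cube([33, 38, 851]);
translate([669, 1294, 0]) mirror([1, 0, 0]) rotate([0, atan2(276, 805), 0]) cube([33, 38, 851]);


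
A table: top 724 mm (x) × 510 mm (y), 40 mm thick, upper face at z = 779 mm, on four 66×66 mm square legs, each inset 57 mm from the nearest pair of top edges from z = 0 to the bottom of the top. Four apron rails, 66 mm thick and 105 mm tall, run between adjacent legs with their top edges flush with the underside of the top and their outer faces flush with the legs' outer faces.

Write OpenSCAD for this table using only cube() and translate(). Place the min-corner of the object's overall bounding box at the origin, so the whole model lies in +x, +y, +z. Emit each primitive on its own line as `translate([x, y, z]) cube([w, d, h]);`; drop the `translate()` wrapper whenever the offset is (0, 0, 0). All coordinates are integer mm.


// leg_h = 779 - 40 = 739
// apron z = 739 - 105 = 634
translate([0, 0, 739]) cube([724, 510, 40]);
translate([57, 57, 0]) cube([66, 66, 739]);
translate([601, 57, 0]) cube([66, 66, 739]);
translate([57, 387, 0]) cube([66, 66, 739]);
translate([601, 387, 0]) cube([66, 66, 739]);
translate([123, 57, 634]) cube([478, 66, 105]);
translate([123, 387, 634]) cube([478, 66, 105]);
translate([57, 123, 634]) cube([66, 264, 105]);
translate([601, 123, 634]) cube([66, 264, 105]);


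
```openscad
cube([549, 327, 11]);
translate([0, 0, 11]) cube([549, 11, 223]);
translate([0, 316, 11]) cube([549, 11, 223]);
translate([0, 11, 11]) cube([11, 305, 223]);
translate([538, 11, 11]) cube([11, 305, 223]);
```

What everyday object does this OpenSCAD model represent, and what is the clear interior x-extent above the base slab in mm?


An open box. The internal width is 527 mm.

A 549×327 base slab with four walls standing on it — an open box. The base is 549 mm wide and the walls are 11 mm thick, so the internal width is 549 − 2 × 11 = 527 mm.


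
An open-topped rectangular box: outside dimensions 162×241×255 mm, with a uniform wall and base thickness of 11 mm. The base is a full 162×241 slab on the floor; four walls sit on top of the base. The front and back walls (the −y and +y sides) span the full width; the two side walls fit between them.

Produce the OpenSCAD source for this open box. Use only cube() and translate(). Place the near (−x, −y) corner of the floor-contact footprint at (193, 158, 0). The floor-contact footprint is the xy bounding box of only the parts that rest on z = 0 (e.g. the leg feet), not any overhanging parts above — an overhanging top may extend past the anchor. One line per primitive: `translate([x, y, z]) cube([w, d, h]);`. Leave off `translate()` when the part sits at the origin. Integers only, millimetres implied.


translate([193, 158, 0]) cube([162, 241, 11]);
translate([193, 158, 11]) cube([162, 11, 244]);
translate([193, 388, 11]) cube([162, 11, 244]);
translate([193, 169, 11]) cube([11, 219, 244]);
translate([344, 169, 11]) cube([11, 219, 244]);


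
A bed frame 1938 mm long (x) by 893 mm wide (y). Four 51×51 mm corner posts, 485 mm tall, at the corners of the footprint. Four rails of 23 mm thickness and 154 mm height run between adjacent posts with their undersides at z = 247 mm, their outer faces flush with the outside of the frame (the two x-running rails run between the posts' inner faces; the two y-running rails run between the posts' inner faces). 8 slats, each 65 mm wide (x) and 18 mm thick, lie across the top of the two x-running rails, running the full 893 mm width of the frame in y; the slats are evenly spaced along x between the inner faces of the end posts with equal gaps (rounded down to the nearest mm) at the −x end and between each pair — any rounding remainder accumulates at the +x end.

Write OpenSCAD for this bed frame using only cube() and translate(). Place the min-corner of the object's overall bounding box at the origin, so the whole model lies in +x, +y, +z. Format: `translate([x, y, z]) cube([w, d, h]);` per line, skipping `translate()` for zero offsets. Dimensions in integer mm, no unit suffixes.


cube([51, 51, 485]);
translate([0, 842, 0]) cube([51, 51, 485]);
translate([1887, 0, 0]) cube([51, 51, 485]);
translate([1887, 842, 0]) cube([51, 51, 485]);
translate([51, 0, 247]) cube([1836, 23, 154]);
translate([51, 870, 247]) cube([1836, 23, 154]);
translate([0, 51, 247]) cube([23, 791, 154]);
translate([1915, 51, 247]) cube([23, 791, 154]);
translate([197, 0, 401]) cube([65, 893, 18]);
translate([408, 0, 401]) cube([65, 893, 18]);
translate([619, 0, 401]) cube([65, 893, 18]);
translate([830, 0, 401]) cube([65, 893, 18]);
translate([1041, 0, 401]) cube([65, 893, 18]);
translate([1252, 0, 401]) cube([65, 893, 18]);
translate([1463, 0, 401]) cube([65, 893, 18]);
translate([1674, 0, 401]) cube([65, 893, 18]);


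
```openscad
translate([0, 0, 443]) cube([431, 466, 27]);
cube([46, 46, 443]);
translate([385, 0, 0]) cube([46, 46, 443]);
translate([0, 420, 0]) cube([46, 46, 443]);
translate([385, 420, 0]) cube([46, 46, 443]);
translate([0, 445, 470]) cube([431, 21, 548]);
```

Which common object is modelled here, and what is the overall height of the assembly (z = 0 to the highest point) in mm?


A chair. The overall height is 1018 mm.

A slab on four corner posts with a tall panel at the back — a chair. The seat slab sits at z = 443 with thickness 27, and the 548 mm backrest starts at the seat top, so the overall height is 443 + 27 + 548 = 1018 mm.


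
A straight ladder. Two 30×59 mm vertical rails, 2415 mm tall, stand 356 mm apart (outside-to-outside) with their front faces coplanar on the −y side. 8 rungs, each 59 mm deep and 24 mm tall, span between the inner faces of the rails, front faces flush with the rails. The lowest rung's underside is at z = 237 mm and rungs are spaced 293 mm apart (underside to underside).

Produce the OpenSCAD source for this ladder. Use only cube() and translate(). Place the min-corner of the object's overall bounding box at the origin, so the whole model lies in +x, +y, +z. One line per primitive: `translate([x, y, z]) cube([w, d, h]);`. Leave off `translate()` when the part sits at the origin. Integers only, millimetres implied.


// rung span = 356 - 2*30 = 296
// rung[k] z = 237 + k*293
cube([30, 59, 2415]);
translate([326, 0, 0]) cube([30, 59, 2415]);
translate([30, 0, 237]) cube([296, 59, 24]);
translate([30, 0, 530]) cube([296, 59, 24]);
translate([30, 0, 823]) cube([296, 59, 24]);
translate([30, 0, 1116]) cube([296, 59, 24]);
translate([30, 0, 1409]) cube([296, 59, 24]);
translate([30, 0, 1702]) cube([296, 59, 24]);
translate([30, 0, 1995]) cube([296, 59, 24]);
translate([30, 0, 2288]) cube([296, 59, 24]);


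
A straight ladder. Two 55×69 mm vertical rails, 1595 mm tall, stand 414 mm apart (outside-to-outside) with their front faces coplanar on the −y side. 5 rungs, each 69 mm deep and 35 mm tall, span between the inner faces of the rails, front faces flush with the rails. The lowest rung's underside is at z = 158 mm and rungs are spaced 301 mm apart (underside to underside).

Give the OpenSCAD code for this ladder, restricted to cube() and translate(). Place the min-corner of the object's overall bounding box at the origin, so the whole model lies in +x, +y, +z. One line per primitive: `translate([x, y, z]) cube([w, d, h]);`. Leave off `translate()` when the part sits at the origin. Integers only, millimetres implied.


cube([55, 69, 1595]);
translate([359, 0, 0]) cube([55, 69, 1595]);
translate([55, 0, 158]) cube([304, 69, 35]);
translate([55, 0, 459]) cube([304, 69, 35]);
translate([55, 0, 760]) cube([304, 69, 35]);
translate([55, 0, 1061]) cube([304, 69, 35]);
translate([55, 0, 1362]) cube([304, 69, 35]);


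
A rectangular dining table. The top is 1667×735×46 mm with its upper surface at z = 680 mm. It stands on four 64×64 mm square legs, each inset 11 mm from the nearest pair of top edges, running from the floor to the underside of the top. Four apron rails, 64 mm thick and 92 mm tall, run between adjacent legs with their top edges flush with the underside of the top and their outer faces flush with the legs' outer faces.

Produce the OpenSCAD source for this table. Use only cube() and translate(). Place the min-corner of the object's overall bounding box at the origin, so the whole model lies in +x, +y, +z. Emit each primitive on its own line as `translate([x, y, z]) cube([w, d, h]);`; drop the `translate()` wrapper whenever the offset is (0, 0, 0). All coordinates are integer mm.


translate([0, 0, 634]) cube([1667, 735, 46]);
translate([11, 11, 0]) cube([64, 64, 634]);
translate([1592, 11, 0]) cube([64, 64, 634]);
translate([11, 660, 0]) cube([64, 64, 634]);
translate([1592, 660, 0]) cube([64, 64, 634]);
translate([75, 11, 542]) cube([1517, 64, 92]);
translate([75, 660, 542]) cube([1517, 64, 92]);
translate([11, 75, 542]) cube([64, 585, 92]);
translate([1592, 75, 542]) cube([64, 585, 92]);


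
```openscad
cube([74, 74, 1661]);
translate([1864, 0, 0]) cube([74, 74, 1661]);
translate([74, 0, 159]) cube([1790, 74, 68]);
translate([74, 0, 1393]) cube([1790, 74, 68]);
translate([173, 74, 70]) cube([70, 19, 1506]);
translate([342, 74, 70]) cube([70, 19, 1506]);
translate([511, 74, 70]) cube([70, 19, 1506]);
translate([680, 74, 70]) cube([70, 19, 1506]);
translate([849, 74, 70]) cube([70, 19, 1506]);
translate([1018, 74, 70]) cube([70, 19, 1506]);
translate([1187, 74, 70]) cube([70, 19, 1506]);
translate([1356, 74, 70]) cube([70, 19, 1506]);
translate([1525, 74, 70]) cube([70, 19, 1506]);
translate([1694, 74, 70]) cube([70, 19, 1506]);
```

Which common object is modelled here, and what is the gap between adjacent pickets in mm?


A fence section. The picket gap is 99 mm.

Two posts, two rails, 10 pickets — a fence section. Span 1790 mm holds 10 pickets of 70 mm with 11 equal gaps: ⌊(1790 − 10·70) / 11⌋ = 99 mm.


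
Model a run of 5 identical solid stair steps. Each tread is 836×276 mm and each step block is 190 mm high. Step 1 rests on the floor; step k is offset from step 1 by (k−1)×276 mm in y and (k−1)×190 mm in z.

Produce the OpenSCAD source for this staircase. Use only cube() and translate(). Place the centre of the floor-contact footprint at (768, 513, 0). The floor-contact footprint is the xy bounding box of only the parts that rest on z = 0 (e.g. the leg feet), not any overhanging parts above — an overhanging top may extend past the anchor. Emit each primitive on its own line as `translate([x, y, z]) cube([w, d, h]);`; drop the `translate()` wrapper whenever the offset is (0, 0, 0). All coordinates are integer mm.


translate([350, 375, 0]) cube([836, 276, 190]);
translate([350, 651, 190]) cube([836, 276, 190]);
translate([350, 927, 380]) cube([836, 276, 190]);
translate([350, 1203, 570]) cube([836, 276, 190]);
translate([350, 1479, 760]) cube([836, 276, 190]);


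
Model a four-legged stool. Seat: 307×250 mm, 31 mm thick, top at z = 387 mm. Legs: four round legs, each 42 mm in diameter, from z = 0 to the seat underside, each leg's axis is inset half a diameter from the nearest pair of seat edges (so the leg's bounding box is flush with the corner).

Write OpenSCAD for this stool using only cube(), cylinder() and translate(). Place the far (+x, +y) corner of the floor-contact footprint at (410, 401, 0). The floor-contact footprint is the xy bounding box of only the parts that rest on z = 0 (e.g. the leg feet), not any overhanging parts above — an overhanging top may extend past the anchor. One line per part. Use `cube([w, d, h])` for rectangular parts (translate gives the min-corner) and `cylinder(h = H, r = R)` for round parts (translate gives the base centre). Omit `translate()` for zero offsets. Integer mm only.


translate([103, 151, 356]) cube([307, 250, 31]);
translate([124, 172, 0]) cylinder(h = 356, r = 21);
translate([389, 172, 0]) cylinder(h = 356, r = 21);
translate([124, 380, 0]) cylinder(h = 356, r = 21);
translate([389, 380, 0]) cylinder(h = 356, r = 21);


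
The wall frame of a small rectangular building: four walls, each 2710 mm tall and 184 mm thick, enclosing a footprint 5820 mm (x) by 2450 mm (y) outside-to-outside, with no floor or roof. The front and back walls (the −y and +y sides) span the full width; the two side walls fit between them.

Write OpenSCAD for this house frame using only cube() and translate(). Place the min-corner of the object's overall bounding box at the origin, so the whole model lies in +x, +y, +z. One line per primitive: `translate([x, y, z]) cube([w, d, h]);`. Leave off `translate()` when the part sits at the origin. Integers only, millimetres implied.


cube([5820, 184, 2710]);
translate([0, 2266, 0]) cube([5820, 184, 2710]);
translate([0, 184, 0]) cube([184, 2082, 2710]);
translate([5636, 184, 0]) cube([184, 2082, 2710]);


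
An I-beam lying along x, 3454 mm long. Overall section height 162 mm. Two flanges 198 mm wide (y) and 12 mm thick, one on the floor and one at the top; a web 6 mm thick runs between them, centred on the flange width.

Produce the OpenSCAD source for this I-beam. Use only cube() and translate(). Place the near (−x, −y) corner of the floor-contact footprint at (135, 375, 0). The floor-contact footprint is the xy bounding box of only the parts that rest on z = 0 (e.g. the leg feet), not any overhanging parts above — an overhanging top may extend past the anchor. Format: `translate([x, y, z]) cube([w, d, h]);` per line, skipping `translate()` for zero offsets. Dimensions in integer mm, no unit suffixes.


translate([135, 375, 0]) cube([3454, 198, 12]);
translate([135, 471, 12]) cube([3454, 6, 138]);
translate([135, 375, 150]) cube([3454, 198, 12]);


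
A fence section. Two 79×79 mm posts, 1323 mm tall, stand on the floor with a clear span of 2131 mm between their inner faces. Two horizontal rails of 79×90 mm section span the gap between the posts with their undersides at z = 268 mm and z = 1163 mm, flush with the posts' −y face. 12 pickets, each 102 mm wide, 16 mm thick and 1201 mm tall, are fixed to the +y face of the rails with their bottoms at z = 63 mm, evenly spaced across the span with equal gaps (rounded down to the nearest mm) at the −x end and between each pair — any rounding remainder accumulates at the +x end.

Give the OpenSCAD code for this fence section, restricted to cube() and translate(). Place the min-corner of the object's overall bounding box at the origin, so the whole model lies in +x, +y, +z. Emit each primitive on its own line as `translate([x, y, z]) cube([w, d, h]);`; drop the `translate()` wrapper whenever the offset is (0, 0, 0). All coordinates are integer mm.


cube([79, 79, 1323]);
translate([2210, 0, 0]) cube([79, 79, 1323]);
translate([79, 0, 268]) cube([2131, 79, 90]);
translate([79, 0, 1163]) cube([2131, 79, 90]);
translate([148, 79, 63]) cube([102, 16, 1201]);
translate([319, 79, 63]) cube([102, 16, 1201]);
translate([490, 79, 63]) cube([102, 16, 1201]);
translate([661, 79, 63]) cube([102, 16, 1201]);
translate([832, 79, 63]) cube([102, 16, 1201]);
translate([1003, 79, 63]) cube([102, 16, 1201]);
translate([1174, 79, 63]) cube([102, 16, 1201]);
translate([1345, 79, 63]) cube([102, 16, 1201]);
translate([1516, 79, 63]) cube([102, 16, 1201]);
translate([1687, 79, 63]) cube([102, 16, 1201]);
translate([1858, 79, 63]) cube([102, 16, 1201]);
translate([2029, 79, 63]) cube([102, 16, 1201]);


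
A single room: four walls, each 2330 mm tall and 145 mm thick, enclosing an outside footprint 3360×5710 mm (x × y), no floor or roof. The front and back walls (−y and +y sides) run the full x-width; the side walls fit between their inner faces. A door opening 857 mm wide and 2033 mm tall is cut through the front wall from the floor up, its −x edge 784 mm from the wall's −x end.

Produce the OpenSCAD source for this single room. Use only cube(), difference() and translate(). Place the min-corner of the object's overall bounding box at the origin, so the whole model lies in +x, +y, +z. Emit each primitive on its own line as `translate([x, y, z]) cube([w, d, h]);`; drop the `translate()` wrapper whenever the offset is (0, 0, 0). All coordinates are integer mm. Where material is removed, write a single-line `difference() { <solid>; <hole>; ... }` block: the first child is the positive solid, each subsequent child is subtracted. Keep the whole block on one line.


difference() { cube([3360, 145, 2330]); translate([784, 0, 0]) cube([857, 145, 2033]); }
translate([0, 5565, 0]) cube([3360, 145, 2330]);
translate([0, 145, 0]) cube([145, 5420, 2330]);
translate([3215, 145, 0]) cube([145, 5420, 2330]);


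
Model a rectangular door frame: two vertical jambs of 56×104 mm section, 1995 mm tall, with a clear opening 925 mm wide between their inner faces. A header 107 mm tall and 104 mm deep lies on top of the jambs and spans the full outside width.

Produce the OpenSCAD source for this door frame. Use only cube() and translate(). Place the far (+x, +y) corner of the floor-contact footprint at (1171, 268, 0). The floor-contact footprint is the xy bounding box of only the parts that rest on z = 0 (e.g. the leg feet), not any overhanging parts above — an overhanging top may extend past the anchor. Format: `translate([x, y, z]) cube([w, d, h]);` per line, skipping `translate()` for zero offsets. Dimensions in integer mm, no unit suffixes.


translate([134, 164, 0]) cube([56, 104, 1995]);
translate([1115, 164, 0]) cube([56, 104, 1995]);
translate([134, 164, 1995]) cube([1037, 104, 107]);


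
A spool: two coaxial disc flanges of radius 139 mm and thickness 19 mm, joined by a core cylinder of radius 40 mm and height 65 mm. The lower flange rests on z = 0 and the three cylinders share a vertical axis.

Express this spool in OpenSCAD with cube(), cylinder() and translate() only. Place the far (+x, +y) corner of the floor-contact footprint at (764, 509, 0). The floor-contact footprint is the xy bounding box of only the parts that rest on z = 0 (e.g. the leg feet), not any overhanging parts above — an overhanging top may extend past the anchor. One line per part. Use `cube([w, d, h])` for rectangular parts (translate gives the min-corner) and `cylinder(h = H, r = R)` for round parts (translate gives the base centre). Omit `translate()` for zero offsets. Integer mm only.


translate([625, 370, 0]) cylinder(h = 19, r = 139);
translate([625, 370, 19]) cylinder(h = 65, r = 40);
translate([625, 370, 84]) cylinder(h = 19, r = 139);


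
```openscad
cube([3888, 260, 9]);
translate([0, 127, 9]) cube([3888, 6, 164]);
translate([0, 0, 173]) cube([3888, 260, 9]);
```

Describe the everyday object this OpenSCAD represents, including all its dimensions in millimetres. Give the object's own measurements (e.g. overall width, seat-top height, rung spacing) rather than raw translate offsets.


An I-beam lying along x, 3888 mm long. Overall section height 182 mm. Two flanges 260 mm wide (y) and 9 mm thick, one on the floor and one at the top; a web 6 mm thick runs between them, centred on the flange width.


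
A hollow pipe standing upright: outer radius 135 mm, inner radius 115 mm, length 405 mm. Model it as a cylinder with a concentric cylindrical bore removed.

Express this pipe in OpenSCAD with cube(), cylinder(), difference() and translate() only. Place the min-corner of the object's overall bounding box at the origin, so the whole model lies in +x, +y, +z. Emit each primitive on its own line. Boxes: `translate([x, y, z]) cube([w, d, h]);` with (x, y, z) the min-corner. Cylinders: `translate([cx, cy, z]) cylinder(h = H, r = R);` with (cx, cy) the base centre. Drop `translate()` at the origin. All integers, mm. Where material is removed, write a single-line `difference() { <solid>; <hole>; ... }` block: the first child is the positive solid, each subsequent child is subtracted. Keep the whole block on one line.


difference() { translate([135, 135, 0]) cylinder(h = 405, r = 135); translate([135, 135, 0]) cylinder(h = 405, r = 115); }


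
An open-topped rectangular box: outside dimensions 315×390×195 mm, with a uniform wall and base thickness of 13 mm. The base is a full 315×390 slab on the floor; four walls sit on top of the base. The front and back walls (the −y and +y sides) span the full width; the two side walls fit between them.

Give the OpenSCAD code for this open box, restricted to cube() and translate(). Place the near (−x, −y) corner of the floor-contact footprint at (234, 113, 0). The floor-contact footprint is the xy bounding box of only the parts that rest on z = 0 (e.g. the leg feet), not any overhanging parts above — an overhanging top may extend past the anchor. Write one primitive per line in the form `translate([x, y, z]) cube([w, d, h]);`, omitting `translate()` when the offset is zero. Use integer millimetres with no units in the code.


translate([234, 113, 0]) cube([315, 390, 13]);
translate([234, 113, 13]) cube([315, 13, 182]);
translate([234, 490, 13]) cube([315, 13, 182]);
translate([234, 126, 13]) cube([13, 364, 182]);
translate([536, 126, 13]) cube([13, 364, 182]);


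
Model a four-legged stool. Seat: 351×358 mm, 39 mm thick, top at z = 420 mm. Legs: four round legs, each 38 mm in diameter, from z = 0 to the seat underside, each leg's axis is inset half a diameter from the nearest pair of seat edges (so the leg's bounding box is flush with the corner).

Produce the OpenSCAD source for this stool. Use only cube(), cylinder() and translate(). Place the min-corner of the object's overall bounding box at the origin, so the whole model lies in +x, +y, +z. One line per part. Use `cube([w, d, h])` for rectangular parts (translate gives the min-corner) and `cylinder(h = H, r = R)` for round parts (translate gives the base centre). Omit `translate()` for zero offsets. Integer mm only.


translate([0, 0, 381]) cube([351, 358, 39]);
translate([19, 19, 0]) cylinder(h = 381, r = 19);
translate([332, 19, 0]) cylinder(h = 381, r = 19);
translate([19, 339, 0]) cylinder(h = 381, r = 19);
translate([332, 339, 0]) cylinder(h = 381, r = 19);


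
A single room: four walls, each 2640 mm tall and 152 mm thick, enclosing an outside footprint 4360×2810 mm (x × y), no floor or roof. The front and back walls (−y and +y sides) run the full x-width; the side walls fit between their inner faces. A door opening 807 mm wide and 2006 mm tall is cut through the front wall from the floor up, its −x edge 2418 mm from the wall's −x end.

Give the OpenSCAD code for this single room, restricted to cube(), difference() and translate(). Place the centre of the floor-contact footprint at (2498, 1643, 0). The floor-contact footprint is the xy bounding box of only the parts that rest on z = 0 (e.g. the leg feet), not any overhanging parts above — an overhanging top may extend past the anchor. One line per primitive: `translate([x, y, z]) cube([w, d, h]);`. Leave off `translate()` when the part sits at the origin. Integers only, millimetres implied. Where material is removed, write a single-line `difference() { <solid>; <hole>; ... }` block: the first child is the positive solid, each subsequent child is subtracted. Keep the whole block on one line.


difference() { translate([318, 238, 0]) cube([4360, 152, 2640]); translate([2736, 238, 0]) cube([807, 152, 2006]); }
translate([318, 2896, 0]) cube([4360, 152, 2640]);
translate([318, 390, 0]) cube([152, 2506, 2640]);
translate([4526, 390, 0]) cube([152, 2506, 2640]);
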